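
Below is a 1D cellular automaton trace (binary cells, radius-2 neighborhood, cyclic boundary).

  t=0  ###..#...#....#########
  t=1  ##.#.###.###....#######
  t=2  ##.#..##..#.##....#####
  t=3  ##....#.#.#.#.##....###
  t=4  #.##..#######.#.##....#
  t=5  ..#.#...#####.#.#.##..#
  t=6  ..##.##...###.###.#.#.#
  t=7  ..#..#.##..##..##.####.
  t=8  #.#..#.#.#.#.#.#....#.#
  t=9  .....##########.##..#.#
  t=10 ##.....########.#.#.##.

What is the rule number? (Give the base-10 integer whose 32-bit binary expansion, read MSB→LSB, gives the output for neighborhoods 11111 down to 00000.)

3814933872

  nb #####: next=#  (t=0,i=0, bit31=1)
  nb ####.: next=#  (t=0,i=1, bit30=1)
  nb ###.#: next=#  (t=1,i=1, bit29=1)
  nb ###..: next=.  (t=0,i=2, bit28=0)
  nb ##.##: next=.  (t=1,i=8, bit27=0)
  nb ##.#.: next=.  (t=1,i=2, bit26=0)
  nb ##..#: next=#  (t=0,i=3, bit25=1)
  nb ##...: next=#  (t=1,i=12, bit24=1)
  nb #.###: next=.  (t=1,i=5, bit23=0)
  nb #.##.: next=#  (t=2,i=12, bit22=1)
  nb #.#.#: next=#  (t=1,i=3, bit21=1)
  nb #.#..: next=.  (t=2,i=3, bit20=0)
  nb #..##: next=.  (t=2,i=5, bit19=0)
  nb #..#.: next=.  (t=0,i=4, bit18=0)
  nb #...#: next=#  (t=0,i=7, bit17=1)
  nb #....: next=#  (t=0,i=11, bit16=1)
  nb .####: next=.  (t=0,i=15, bit15=0)
  nb .###.: next=#  (t=1,i=6, bit14=1)
  nb .##.#: next=.  (t=4,i=0, bit13=0)
  nb .##..: next=.  (t=2,i=7, bit12=0)
  nb .#.##: next=.  (t=1,i=4, bit11=0)
  nb .#.#.: next=#  (t=3,i=7, bit10=1)
  nb .#..#: next=.  (t=2,i=4, bit9=0)
  nb .#...: next=#  (t=0,i=6, bit8=1)
  nb ..###: next=.  (t=0,i=14, bit7=0)
  nb ..##.: next=#  (t=2,i=6, bit6=1)
  nb ..#.#: next=#  (t=2,i=10, bit5=1)
  nb ..#..: next=#  (t=0,i=5, bit4=1)
  nb ...##: next=.  (t=0,i=13, bit3=0)
  nb ...#.: next=.  (t=0,i=8, bit2=0)
  nb ....#: next=.  (t=0,i=12, bit1=0)
  nb .....: next=.  (t=9,i=2, bit0=0)
  bits 11100011011000110100010101110000 = 3814933872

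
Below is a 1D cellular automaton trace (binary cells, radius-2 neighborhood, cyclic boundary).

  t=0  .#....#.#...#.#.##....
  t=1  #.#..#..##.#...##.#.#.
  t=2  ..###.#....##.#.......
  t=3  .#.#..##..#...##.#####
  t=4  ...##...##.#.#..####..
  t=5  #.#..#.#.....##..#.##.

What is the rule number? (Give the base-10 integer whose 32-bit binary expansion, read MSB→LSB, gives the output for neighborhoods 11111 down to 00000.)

2614414093

  nb #####: next=#  (t=3,i=19, bit31=1)
  nb ####.: next=.  (t=3,i=20, bit30=0)
  nb ###.#: next=.  (t=2,i=4, bit29=0)
  nb ###..: next=#  (t=4,i=19, bit28=1)
  nb ##.##: next=#  (t=3,i=16, bit27=1)
  nb ##.#.: next=.  (t=1,i=10, bit26=0)
  nb ##..#: next=#  (t=3,i=8, bit25=1)
  nb ##...: next=#  (t=0,i=18, bit24=1)
  nb #.###: next=#  (t=3,i=17, bit23=1)
  nb #.##.: next=#  (t=0,i=16, bit22=1)
  nb #.#.#: next=.  (t=0,i=14, bit21=0)
  nb #.#..: next=#  (t=0,i=8, bit20=1)
  nb #..##: next=.  (t=1,i=7, bit19=0)
  nb #..#.: next=#  (t=1,i=4, bit18=1)
  nb #...#: next=.  (t=0,i=10, bit17=0)
  nb #....: next=.  (t=0,i=3, bit16=0)
  nb .####: next=#  (t=3,i=18, bit15=1)
  nb .###.: next=#  (t=2,i=3, bit14=1)
  nb .##.#: next=.  (t=1,i=9, bit13=0)
  nb .##..: next=.  (t=0,i=17, bit12=0)
  nb .#.##: next=#  (t=0,i=15, bit11=1)
  nb .#.#.: next=.  (t=0,i=7, bit10=0)
  nb .#..#: next=#  (t=1,i=3, bit9=1)
  nb .#...: next=#  (t=0,i=2, bit8=1)
  nb ..###: next=.  (t=2,i=2, bit7=0)
  nb ..##.: next=.  (t=1,i=8, bit6=0)
  nb ..#.#: next=.  (t=0,i=6, bit5=0)
  nb ..#..: next=.  (t=0,i=1, bit4=0)
  nb ...##: next=#  (t=1,i=14, bit3=1)
  nb ...#.: next=#  (t=0,i=0, bit2=1)
  nb ....#: next=.  (t=0,i=4, bit1=0)
  nb .....: next=#  (t=0,i=20, bit0=1)
  bits 10011011110101001100101100001101 = 2614414093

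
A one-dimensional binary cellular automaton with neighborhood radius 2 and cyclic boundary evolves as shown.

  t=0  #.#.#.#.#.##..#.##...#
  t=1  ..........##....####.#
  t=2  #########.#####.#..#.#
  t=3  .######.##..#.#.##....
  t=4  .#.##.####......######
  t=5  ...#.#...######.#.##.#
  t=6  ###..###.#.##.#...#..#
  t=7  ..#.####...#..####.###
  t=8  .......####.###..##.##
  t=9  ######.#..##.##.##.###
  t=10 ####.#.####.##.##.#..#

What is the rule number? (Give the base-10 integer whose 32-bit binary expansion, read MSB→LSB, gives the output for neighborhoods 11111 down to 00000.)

  [31] ##### => #  t=2,i=1
  [30] ####. => .  t=1,i=18
  [29] ###.# => #  t=1,i=19
  [28] ###.. => #  t=4,i=9
  [27] ##.## => #  t=2,i=9
  [26] ##.#. => .  t=0,i=1
  [25] ##..# => .  t=0,i=12
  [24] ##... => #  t=0,i=18
  [23] #.### => .  t=2,i=10
  [22] #.##. => #  t=0,i=10
  [21] #.#.# => .  t=0,i=2
  [20] #.#.. => #  t=1,i=21
  [19] #..## => #  t=6,i=4
  [18] #..#. => .  t=0,i=13
  [17] #...# => #  t=0,i=19
  [16] #.... => #  t=1,i=1
  [15] .#### => .  t=1,i=17
  [14] .###. => #  t=6,i=6
  [13] .##.# => .  t=0,i=0
  [12] .##.. => #  t=0,i=11
  [11] .#.## => .  t=0,i=9
  [10] .#.#. => .  t=0,i=3
  [9] .#..# => #  t=2,i=17
  [8] .#... => #  t=1,i=0
  [7] ..### => #  t=1,i=16
  [6] ..##. => #  t=0,i=21
  [5] ..#.# => .  t=0,i=14
  [4] ..#.. => .  t=6,i=18
  [3] ...## => .  t=0,i=20
  [2] ...#. => #  t=5,i=2
  [1] ....# => #  t=1,i=8
  [0] ..... => #  t=1,i=2
  bits 10111001010110110101001111000111 = 3109770183

3109770183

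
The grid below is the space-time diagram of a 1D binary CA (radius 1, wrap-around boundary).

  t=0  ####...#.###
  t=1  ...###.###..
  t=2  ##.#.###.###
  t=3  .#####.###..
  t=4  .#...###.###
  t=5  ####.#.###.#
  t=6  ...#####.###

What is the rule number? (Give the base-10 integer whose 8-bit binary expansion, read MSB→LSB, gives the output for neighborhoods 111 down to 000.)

125

  ###|.  b7=0 t=0,i=0
  ##.|#  b6=1 t=0,i=3
  #.#|#  b5=1 t=0,i=8
  #..|#  b4=1 t=0,i=4
  .##|#  b3=1 t=0,i=9
  .#.|#  b2=1 t=0,i=7
  ..#|.  b1=0 t=0,i=6
  ...|#  b0=1 t=0,i=5
  bits 01111101 = 125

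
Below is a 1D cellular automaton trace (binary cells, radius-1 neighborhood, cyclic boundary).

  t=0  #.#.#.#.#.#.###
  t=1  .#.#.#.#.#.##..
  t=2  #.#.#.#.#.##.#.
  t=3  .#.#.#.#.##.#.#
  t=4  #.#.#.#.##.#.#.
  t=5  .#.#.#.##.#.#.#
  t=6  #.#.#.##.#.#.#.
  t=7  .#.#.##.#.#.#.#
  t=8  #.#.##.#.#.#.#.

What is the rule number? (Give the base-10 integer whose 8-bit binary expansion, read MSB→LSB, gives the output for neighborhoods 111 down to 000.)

58

  ###|.  b7=0 t=0,i=13
  ##.|.  b6=0 t=0,i=0
  #.#|#  b5=1 t=0,i=1
  #..|#  b4=1 t=1,i=13
  .##|#  b3=1 t=0,i=12
  .#.|.  b2=0 t=0,i=2
  ..#|#  b1=1 t=1,i=0
  ...|.  b0=0 t=1,i=14
  bits 00111010 = 58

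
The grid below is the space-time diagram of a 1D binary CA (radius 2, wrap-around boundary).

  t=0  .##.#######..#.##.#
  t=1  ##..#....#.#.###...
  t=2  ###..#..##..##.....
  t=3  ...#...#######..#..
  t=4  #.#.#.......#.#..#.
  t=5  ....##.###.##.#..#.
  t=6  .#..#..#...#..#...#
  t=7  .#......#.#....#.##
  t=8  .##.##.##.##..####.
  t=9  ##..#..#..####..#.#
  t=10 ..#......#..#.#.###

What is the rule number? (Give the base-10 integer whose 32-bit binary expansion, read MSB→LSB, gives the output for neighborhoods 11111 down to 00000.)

  ##### -> .   bit 31 = 0  t=0,i=6
  ####. -> #   bit 30 = 1  t=0,i=9
  ###.# -> .   bit 29 = 0  t=5,i=9
  ###.. -> .   bit 28 = 0  t=0,i=10
  ##.## -> .   bit 27 = 0  t=0,i=3
  ##.#. -> .   bit 26 = 0  t=0,i=17
  ##..# -> #   bit 25 = 1  t=0,i=11
  ##... -> .   bit 24 = 0  t=1,i=16
  #.### -> #   bit 23 = 1  t=0,i=4
  #.##. -> #   bit 22 = 1  t=0,i=1
  #.#.# -> .   bit 21 = 0  t=0,i=18
  #.#.. -> #   bit 20 = 1  t=4,i=4
  #..## -> #   bit 19 = 1  t=2,i=7
  #..#. -> .   bit 18 = 0  t=0,i=12
  #...# -> .   bit 17 = 0  t=1,i=17
  #.... -> .   bit 16 = 0  t=1,i=6
  .#### -> .   bit 15 = 0  t=0,i=5
  .###. -> .   bit 14 = 0  t=1,i=14
  .##.# -> .   bit 13 = 0  t=0,i=2
  .##.. -> #   bit 12 = 1  t=1,i=1
  .#.## -> #   bit 11 = 1  t=0,i=0
  .#.#. -> .   bit 10 = 0  t=1,i=10
  .#..# -> .   bit 9 = 0  t=2,i=6
  .#... -> #   bit 8 = 1  t=1,i=5
  ..### -> .   bit 7 = 0  t=2,i=0
  ..##. -> #   bit 6 = 1  t=1,i=0
  ..#.# -> #   bit 5 = 1  t=0,i=13
  ..#.. -> .   bit 4 = 0  t=1,i=4
  ...## -> .   bit 3 = 0  t=1,i=18
  ...#. -> #   bit 2 = 1  t=1,i=8
  ....# -> .   bit 1 = 0  t=1,i=7
  ..... -> #   bit 0 = 1  t=2,i=16
  bits 01000010110110000001100101100101 = 1121458533

1121458533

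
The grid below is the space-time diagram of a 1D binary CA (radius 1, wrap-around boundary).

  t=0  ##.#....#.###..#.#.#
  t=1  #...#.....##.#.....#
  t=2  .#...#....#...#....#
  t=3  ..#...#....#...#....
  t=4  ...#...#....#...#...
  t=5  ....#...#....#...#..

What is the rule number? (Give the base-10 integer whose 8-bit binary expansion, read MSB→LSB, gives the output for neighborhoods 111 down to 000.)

152

  [7] ### => #  t=0,i=0
  [6] ##. => .  t=0,i=1
  [5] #.# => .  t=0,i=2
  [4] #.. => #  t=0,i=4
  [3] .## => #  t=0,i=10
  [2] .#. => .  t=0,i=3
  [1] ..# => .  t=0,i=7
  [0] ... => .  t=0,i=5
  bits 10011000 = 152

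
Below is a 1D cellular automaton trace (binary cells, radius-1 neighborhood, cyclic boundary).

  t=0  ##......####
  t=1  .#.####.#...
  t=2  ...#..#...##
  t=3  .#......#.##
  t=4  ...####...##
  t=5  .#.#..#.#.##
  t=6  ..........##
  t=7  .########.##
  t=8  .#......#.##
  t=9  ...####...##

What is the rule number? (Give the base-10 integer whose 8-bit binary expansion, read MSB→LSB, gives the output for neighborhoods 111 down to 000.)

73

  ###|.  b7=0 t=0,i=0
  ##.|#  b6=1 t=0,i=1
  #.#|.  b5=0 t=1,i=2
  #..|.  b4=0 t=0,i=2
  .##|#  b3=1 t=0,i=8
  .#.|.  b2=0 t=1,i=1
  ..#|.  b1=0 t=0,i=7
  ...|#  b0=1 t=0,i=3
  bits 01001001 = 73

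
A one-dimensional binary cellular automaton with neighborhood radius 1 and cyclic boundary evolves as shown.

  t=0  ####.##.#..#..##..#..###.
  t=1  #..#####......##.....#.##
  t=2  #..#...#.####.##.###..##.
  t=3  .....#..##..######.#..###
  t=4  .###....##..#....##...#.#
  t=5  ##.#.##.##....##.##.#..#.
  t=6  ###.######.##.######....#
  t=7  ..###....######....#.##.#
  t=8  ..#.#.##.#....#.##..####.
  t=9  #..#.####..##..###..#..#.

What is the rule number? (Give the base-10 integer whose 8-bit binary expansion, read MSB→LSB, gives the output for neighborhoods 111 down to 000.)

105

  ### -> .   bit 7 = 0  t=0,i=1
  ##. -> #   bit 6 = 1  t=0,i=3
  #.# -> #   bit 5 = 1  t=0,i=4
  #.. -> .   bit 4 = 0  t=0,i=9
  .## -> #   bit 3 = 1  t=0,i=0
  .#. -> .   bit 2 = 0  t=0,i=8
  ..# -> .   bit 1 = 0  t=0,i=10
  ... -> #   bit 0 = 1  t=1,i=9
  bits 01101001 = 105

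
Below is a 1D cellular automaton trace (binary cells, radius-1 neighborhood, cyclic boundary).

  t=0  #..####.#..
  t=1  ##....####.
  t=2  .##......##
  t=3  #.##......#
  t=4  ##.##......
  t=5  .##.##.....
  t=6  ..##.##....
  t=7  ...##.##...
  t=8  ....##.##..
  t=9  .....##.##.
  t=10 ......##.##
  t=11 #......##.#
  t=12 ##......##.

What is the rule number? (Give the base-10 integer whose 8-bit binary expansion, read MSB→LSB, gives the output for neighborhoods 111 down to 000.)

116

  nb ###: next=.  (t=0,i=4, bit7=0)
  nb ##.: next=#  (t=0,i=6, bit6=1)
  nb #.#: next=#  (t=0,i=7, bit5=1)
  nb #..: next=#  (t=0,i=1, bit4=1)
  nb .##: next=.  (t=0,i=3, bit3=0)
  nb .#.: next=#  (t=0,i=0, bit2=1)
  nb ..#: next=.  (t=0,i=2, bit1=0)
  nb ...: next=.  (t=1,i=3, bit0=0)
  bits 01110100 = 116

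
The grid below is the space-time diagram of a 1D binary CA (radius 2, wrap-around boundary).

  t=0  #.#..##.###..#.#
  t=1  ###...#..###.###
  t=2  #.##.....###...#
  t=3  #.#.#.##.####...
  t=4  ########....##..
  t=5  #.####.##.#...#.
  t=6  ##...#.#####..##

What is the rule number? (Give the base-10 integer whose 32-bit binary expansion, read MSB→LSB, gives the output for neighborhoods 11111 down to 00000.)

  #####|#  b31=1 t=1,i=0
  ####.|.  b30=0 t=1,i=1
  ###.#|#  b29=1 t=1,i=11
  ###..|#  b28=1 t=0,i=10
  ##.##|.  b27=0 t=0,i=7
  ##.#.|#  b26=1 t=0,i=1
  ##..#|#  b25=1 t=0,i=11
  ##...|#  b24=1 t=1,i=3
  #.###|.  b23=0 t=0,i=8
  #.##.|#  b22=1 t=0,i=15
  #.#.#|#  b21=1 t=3,i=2
  #.#..|#  b20=1 t=0,i=2
  #..##|.  b19=0 t=0,i=4
  #..#.|.  b18=0 t=0,i=12
  #...#|.  b17=0 t=1,i=4
  #....|.  b16=0 t=2,i=5
  .####|.  b15=0 t=1,i=14
  .###.|#  b14=1 t=0,i=9
  .##.#|#  b13=1 t=0,i=0
  .##..|.  b12=0 t=2,i=3
  .#.##|#  b11=1 t=0,i=14
  .#.#.|#  b10=1 t=3,i=1
  .#..#|.  b9=0 t=0,i=3
  .#...|#  b8=1 t=5,i=11
  ..###|#  b7=1 t=1,i=9
  ..##.|.  b6=0 t=0,i=5
  ..#.#|#  b5=1 t=0,i=13
  ..#..|.  b4=0 t=1,i=6
  ...##|.  b3=0 t=2,i=8
  ...#.|.  b2=0 t=1,i=5
  ....#|#  b1=1 t=2,i=7
  .....|#  b0=1 t=2,i=6
  bits 10110111011100000110110110100011 = 3077598627

3077598627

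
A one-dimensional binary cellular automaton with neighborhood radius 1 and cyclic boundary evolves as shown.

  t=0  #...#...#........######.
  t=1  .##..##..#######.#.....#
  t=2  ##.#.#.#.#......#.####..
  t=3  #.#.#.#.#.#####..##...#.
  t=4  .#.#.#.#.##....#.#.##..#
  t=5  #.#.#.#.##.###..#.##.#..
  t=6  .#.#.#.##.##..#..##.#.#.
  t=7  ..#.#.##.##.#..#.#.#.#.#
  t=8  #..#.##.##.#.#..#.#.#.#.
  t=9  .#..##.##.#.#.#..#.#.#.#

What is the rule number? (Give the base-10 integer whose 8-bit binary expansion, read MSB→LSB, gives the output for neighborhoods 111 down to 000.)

57

  ###|.  b7=0 t=0,i=18
  ##.|.  b6=0 t=0,i=22
  #.#|#  b5=1 t=0,i=23
  #..|#  b4=1 t=0,i=1
  .##|#  b3=1 t=0,i=17
  .#.|.  b2=0 t=0,i=0
  ..#|.  b1=0 t=0,i=3
  ...|#  b0=1 t=0,i=2
  bits 00111001 = 57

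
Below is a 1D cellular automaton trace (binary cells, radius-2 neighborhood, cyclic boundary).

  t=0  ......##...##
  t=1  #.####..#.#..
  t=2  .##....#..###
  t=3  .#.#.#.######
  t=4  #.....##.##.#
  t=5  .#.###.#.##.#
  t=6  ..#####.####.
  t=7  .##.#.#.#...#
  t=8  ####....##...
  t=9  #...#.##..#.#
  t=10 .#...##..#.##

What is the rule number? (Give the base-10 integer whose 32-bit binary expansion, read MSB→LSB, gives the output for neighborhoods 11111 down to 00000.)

  nb #####: next=#  (t=3,i=9, bit31=1)
  nb ####.: next=.  (t=1,i=4, bit30=0)
  nb ###.#: next=#  (t=2,i=12, bit29=1)
  nb ###..: next=.  (t=1,i=5, bit28=0)
  nb ##.##: next=.  (t=2,i=0, bit27=0)
  nb ##.#.: next=#  (t=3,i=0, bit26=1)
  nb ##..#: next=.  (t=1,i=6, bit25=0)
  nb ##...: next=#  (t=0,i=0, bit24=1)
  nb #.###: next=#  (t=1,i=2, bit23=1)
  nb #.##.: next=#  (t=2,i=1, bit22=1)
  nb #.#.#: next=.  (t=3,i=1, bit21=0)
  nb #.#..: next=#  (t=1,i=10, bit20=1)
  nb #..##: next=#  (t=2,i=9, bit19=1)
  nb #..#.: next=#  (t=1,i=7, bit18=1)
  nb #...#: next=.  (t=0,i=9, bit17=0)
  nb #....: next=.  (t=0,i=1, bit16=0)
  nb .####: next=.  (t=1,i=3, bit15=0)
  nb .###.: next=#  (t=2,i=11, bit14=1)
  nb .##.#: next=#  (t=4,i=7, bit13=1)
  nb .##..: next=.  (t=0,i=7, bit12=0)
  nb .#.##: next=#  (t=1,i=1, bit11=1)
  nb .#.#.: next=.  (t=1,i=9, bit10=0)
  nb .#..#: next=#  (t=1,i=11, bit9=1)
  nb .#...: next=#  (t=7,i=9, bit8=1)
  nb ..###: next=#  (t=2,i=10, bit7=1)
  nb ..##.: next=.  (t=0,i=6, bit6=0)
  nb ..#.#: next=.  (t=1,i=0, bit5=0)
  nb ..#..: next=#  (t=2,i=7, bit4=1)
  nb ...##: next=#  (t=0,i=5, bit3=1)
  nb ...#.: next=.  (t=2,i=6, bit2=0)
  nb ....#: next=#  (t=0,i=4, bit1=1)
  nb .....: next=#  (t=0,i=2, bit0=1)
  bits 10100101110111000110101110011011 = 2782686107

2782686107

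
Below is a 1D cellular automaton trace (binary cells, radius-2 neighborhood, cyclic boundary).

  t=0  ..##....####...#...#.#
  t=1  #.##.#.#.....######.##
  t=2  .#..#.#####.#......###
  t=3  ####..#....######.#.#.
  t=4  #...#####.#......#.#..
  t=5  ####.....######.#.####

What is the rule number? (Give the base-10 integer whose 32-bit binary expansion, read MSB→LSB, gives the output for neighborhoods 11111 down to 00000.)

  ##### -> .   bit 31 = 0  t=1,i=15
  ####. -> .   bit 30 = 0  t=0,i=10
  ###.# -> .   bit 29 = 0  t=1,i=0
  ###.. -> .   bit 28 = 0  t=0,i=11
  ##.## -> #   bit 27 = 1  t=1,i=1
  ##.#. -> #   bit 26 = 1  t=1,i=4
  ##..# -> #   bit 25 = 1  t=3,i=4
  ##... -> .   bit 24 = 0  t=0,i=4
  #.### -> #   bit 23 = 1  t=1,i=20
  #.##. -> .   bit 22 = 0  t=1,i=2
  #.#.# -> .   bit 21 = 0  t=1,i=5
  #.#.. -> #   bit 20 = 1  t=0,i=21
  #..## -> .   bit 19 = 0  t=0,i=1
  #..#. -> #   bit 18 = 1  t=2,i=3
  #...# -> #   bit 17 = 1  t=0,i=13
  #.... -> #   bit 16 = 1  t=0,i=5
  .#### -> .   bit 15 = 0  t=0,i=9
  .###. -> #   bit 14 = 1  t=1,i=21
  .##.# -> .   bit 13 = 0  t=1,i=3
  .##.. -> #   bit 12 = 1  t=0,i=3
  .#.## -> .   bit 11 = 0  t=2,i=5
  .#.#. -> #   bit 10 = 1  t=0,i=20
  .#..# -> #   bit 9 = 1  t=0,i=0
  .#... -> #   bit 8 = 1  t=0,i=16
  ..### -> .   bit 7 = 0  t=0,i=8
  ..##. -> #   bit 6 = 1  t=0,i=2
  ..#.# -> .   bit 5 = 0  t=0,i=19
  ..#.. -> #   bit 4 = 1  t=0,i=15
  ...## -> #   bit 3 = 1  t=0,i=7
  ...#. -> #   bit 2 = 1  t=0,i=14
  ....# -> .   bit 1 = 0  t=0,i=6
  ..... -> #   bit 0 = 1  t=1,i=10
  bits 00001110100101110101011101011101 = 244799325

244799325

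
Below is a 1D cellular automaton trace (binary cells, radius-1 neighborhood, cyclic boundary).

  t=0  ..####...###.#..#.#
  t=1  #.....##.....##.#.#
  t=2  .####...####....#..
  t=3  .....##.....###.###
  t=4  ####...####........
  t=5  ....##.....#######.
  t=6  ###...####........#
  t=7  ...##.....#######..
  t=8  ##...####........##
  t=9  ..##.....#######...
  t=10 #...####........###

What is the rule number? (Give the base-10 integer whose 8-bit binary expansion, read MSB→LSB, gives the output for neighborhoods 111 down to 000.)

  [7] ### => .  t=0,i=3
  [6] ##. => .  t=0,i=5
  [5] #.# => .  t=0,i=12
  [4] #.. => #  t=0,i=0
  [3] .## => .  t=0,i=2
  [2] .#. => #  t=0,i=13
  [1] ..# => .  t=0,i=1
  [0] ... => #  t=0,i=7
  bits 00010101 = 21

21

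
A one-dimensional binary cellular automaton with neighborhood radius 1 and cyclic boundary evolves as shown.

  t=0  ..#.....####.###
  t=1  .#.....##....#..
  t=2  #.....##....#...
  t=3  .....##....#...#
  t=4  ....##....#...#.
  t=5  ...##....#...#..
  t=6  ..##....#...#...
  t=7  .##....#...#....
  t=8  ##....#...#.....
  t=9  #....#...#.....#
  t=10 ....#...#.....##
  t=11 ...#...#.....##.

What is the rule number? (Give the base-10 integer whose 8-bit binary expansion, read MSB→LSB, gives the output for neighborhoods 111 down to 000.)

10

  ### -> .   bit 7 = 0  t=0,i=9
  ##. -> .   bit 6 = 0  t=0,i=11
  #.# -> .   bit 5 = 0  t=0,i=12
  #.. -> .   bit 4 = 0  t=0,i=0
  .## -> #   bit 3 = 1  t=0,i=8
  .#. -> .   bit 2 = 0  t=0,i=2
  ..# -> #   bit 1 = 1  t=0,i=1
  ... -> .   bit 0 = 0  t=0,i=4
  bits 00001010 = 10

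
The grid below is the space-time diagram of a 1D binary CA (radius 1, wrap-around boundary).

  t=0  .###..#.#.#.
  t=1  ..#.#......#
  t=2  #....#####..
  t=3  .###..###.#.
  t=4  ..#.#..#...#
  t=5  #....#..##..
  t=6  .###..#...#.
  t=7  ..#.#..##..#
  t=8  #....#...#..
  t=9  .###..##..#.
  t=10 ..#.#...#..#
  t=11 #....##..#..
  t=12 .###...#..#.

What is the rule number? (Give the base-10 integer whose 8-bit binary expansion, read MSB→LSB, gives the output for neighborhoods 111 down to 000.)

145

  ### -> #   bit 7 = 1  t=0,i=2
  ##. -> .   bit 6 = 0  t=0,i=3
  #.# -> .   bit 5 = 0  t=0,i=7
  #.. -> #   bit 4 = 1  t=0,i=4
  .## -> .   bit 3 = 0  t=0,i=1
  .#. -> .   bit 2 = 0  t=0,i=6
  ..# -> .   bit 1 = 0  t=0,i=0
  ... -> #   bit 0 = 1  t=1,i=6
  bits 10010001 = 145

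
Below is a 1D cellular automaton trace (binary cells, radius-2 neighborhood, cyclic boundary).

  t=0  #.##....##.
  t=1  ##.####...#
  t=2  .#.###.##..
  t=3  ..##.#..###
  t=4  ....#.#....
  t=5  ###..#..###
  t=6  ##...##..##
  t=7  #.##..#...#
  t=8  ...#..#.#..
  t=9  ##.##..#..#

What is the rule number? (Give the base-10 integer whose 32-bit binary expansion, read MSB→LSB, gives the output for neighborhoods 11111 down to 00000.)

  ##### -> #   bit 31 = 1  t=5,i=0
  ####. -> #   bit 30 = 1  t=1,i=5
  ###.# -> #   bit 29 = 1  t=1,i=1
  ###.. -> .   bit 28 = 0  t=1,i=6
  ##.## -> .   bit 27 = 0  t=1,i=2
  ##.#. -> #   bit 26 = 1  t=0,i=10
  ##..# -> .   bit 25 = 0  t=3,i=0
  ##... -> #   bit 24 = 1  t=0,i=4
  #.### -> #   bit 23 = 1  t=1,i=3
  #.##. -> .   bit 22 = 0  t=0,i=2
  #.#.# -> #   bit 21 = 1  t=0,i=0
  #.#.. -> .   bit 20 = 0  t=3,i=5
  #..## -> .   bit 19 = 0  t=3,i=1
  #..#. -> .   bit 18 = 0  t=5,i=4
  #...# -> #   bit 17 = 1  t=1,i=8
  #.... -> #   bit 16 = 1  t=0,i=5
  .#### -> #   bit 15 = 1  t=1,i=4
  .###. -> .   bit 14 = 0  t=1,i=0
  .##.# -> .   bit 13 = 0  t=0,i=9
  .##.. -> #   bit 12 = 1  t=0,i=3
  .#.## -> #   bit 11 = 1  t=0,i=1
  .#.#. -> #   bit 10 = 1  t=4,i=5
  .#..# -> #   bit 9 = 1  t=3,i=6
  .#... -> .   bit 8 = 0  t=4,i=7
  ..### -> .   bit 7 = 0  t=1,i=10
  ..##. -> .   bit 6 = 0  t=0,i=8
  ..#.# -> .   bit 5 = 0  t=2,i=1
  ..#.. -> #   bit 4 = 1  t=5,i=5
  ...## -> .   bit 3 = 0  t=0,i=7
  ...#. -> .   bit 2 = 0  t=2,i=0
  ....# -> #   bit 1 = 1  t=0,i=6
  ..... -> #   bit 0 = 1  t=4,i=0
  bits 11100101101000111001111000010011 = 3852705299

3852705299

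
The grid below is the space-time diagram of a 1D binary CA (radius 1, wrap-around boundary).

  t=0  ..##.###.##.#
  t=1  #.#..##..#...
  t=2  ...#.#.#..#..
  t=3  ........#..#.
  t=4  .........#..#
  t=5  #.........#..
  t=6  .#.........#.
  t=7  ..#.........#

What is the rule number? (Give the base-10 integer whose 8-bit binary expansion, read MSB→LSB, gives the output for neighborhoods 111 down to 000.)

152

  [7] ### => #  t=0,i=6
  [6] ##. => .  t=0,i=3
  [5] #.# => .  t=0,i=4
  [4] #.. => #  t=0,i=0
  [3] .## => #  t=0,i=2
  [2] .#. => .  t=0,i=12
  [1] ..# => .  t=0,i=1
  [0] ... => .  t=1,i=11
  bits 10011000 = 152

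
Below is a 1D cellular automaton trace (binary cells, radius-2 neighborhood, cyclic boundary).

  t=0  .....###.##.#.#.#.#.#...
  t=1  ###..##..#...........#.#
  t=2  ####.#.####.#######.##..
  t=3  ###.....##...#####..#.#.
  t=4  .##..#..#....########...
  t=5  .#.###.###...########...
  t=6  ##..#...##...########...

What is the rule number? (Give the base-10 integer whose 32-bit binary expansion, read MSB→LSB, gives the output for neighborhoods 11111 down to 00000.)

3527721461

  ##### -> #   bit 31 = 1  t=2,i=14
  ####. -> #   bit 30 = 1  t=1,i=1
  ###.# -> .   bit 29 = 0  t=0,i=7
  ###.. -> #   bit 28 = 1  t=1,i=2
  ##.## -> .   bit 27 = 0  t=0,i=8
  ##.#. -> .   bit 26 = 0  t=0,i=11
  ##..# -> #   bit 25 = 1  t=1,i=3
  ##... -> .   bit 24 = 0  t=3,i=3
  #.### -> .   bit 23 = 0  t=1,i=23
  #.##. -> #   bit 22 = 1  t=0,i=9
  #.#.# -> .   bit 21 = 0  t=0,i=12
  #.#.. -> .   bit 20 = 0  t=0,i=20
  #..## -> .   bit 19 = 0  t=1,i=4
  #..#. -> #   bit 18 = 1  t=1,i=8
  #...# -> .   bit 17 = 0  t=3,i=11
  #.... -> .   bit 16 = 0  t=0,i=22
  .#### -> #   bit 15 = 1  t=1,i=0
  .###. -> #   bit 14 = 1  t=0,i=6
  .##.# -> .   bit 13 = 0  t=0,i=10
  .##.. -> .   bit 12 = 0  t=1,i=6
  .#.## -> .   bit 11 = 0  t=1,i=22
  .#.#. -> .   bit 10 = 0  t=0,i=13
  .#..# -> .   bit 9 = 0  t=4,i=6
  .#... -> #   bit 8 = 1  t=0,i=21
  ..### -> #   bit 7 = 1  t=0,i=5
  ..##. -> #   bit 6 = 1  t=1,i=5
  ..#.# -> #   bit 5 = 1  t=1,i=21
  ..#.. -> #   bit 4 = 1  t=1,i=9
  ...## -> .   bit 3 = 0  t=0,i=4
  ...#. -> #   bit 2 = 1  t=1,i=20
  ....# -> .   bit 1 = 0  t=0,i=3
  ..... -> #   bit 0 = 1  t=0,i=0
  bits 11010010010001001100000111110101 = 3527721461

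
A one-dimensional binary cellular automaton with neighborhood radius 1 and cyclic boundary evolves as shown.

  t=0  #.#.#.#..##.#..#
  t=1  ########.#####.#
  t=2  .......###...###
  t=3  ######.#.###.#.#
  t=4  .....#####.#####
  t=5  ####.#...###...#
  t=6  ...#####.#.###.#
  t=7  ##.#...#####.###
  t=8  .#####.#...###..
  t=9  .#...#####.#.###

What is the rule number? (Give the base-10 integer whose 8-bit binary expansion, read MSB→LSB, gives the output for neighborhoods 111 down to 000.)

  ### -> .   bit 7 = 0  t=1,i=0
  ##. -> #   bit 6 = 1  t=0,i=0
  #.# -> #   bit 5 = 1  t=0,i=1
  #.. -> #   bit 4 = 1  t=0,i=7
  .## -> #   bit 3 = 1  t=0,i=9
  .#. -> #   bit 2 = 1  t=0,i=2
  ..# -> .   bit 1 = 0  t=0,i=8
  ... -> #   bit 0 = 1  t=2,i=1
  bits 01111101 = 125

125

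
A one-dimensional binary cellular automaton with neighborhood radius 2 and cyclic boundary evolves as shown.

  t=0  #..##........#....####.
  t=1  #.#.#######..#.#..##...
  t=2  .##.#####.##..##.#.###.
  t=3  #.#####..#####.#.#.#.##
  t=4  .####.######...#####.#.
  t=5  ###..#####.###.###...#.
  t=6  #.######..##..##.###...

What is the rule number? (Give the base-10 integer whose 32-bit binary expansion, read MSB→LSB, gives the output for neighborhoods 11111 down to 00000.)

2616964241

  #####|#  b31=1 t=1,i=6
  ####.|.  b30=0 t=0,i=20
  ###.#|.  b29=0 t=0,i=21
  ###..|#  b28=1 t=1,i=10
  ##.##|#  b27=1 t=2,i=3
  ##.#.|.  b26=0 t=0,i=22
  ##..#|#  b25=1 t=1,i=11
  ##...|#  b24=1 t=0,i=5
  #.###|#  b23=1 t=1,i=4
  #.##.|#  b22=1 t=2,i=10
  #.#.#|#  b21=1 t=1,i=2
  #.#..|#  b20=1 t=0,i=0
  #..##|#  b19=1 t=0,i=2
  #..#.|.  b18=0 t=1,i=12
  #...#|#  b17=1 t=1,i=21
  #....|#  b16=1 t=0,i=6
  .####|#  b15=1 t=0,i=19
  .###.|.  b14=0 t=2,i=20
  .##.#|#  b13=1 t=2,i=2
  .##..|#  b12=1 t=0,i=4
  .#.##|.  b11=0 t=1,i=3
  .#.#.|#  b10=1 t=1,i=1
  .#..#|.  b9=0 t=0,i=1
  .#...|.  b8=0 t=0,i=14
  ..###|#  b7=1 t=0,i=18
  ..##.|.  b6=0 t=0,i=3
  ..#.#|.  b5=0 t=1,i=0
  ..#..|#  b4=1 t=0,i=13
  ...##|.  b3=0 t=0,i=17
  ...#.|.  b2=0 t=0,i=12
  ....#|.  b1=0 t=0,i=11
  .....|#  b0=1 t=0,i=7
  bits 10011011111110111011010010010001 = 2616964241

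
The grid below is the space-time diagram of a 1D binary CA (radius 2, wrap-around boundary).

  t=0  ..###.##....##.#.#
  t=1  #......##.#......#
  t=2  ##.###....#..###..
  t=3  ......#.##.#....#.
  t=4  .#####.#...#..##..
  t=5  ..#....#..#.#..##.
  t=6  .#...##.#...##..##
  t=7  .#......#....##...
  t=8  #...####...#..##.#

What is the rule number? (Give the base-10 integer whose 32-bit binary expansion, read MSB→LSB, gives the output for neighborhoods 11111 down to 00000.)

  [31] ##### => .  t=4,i=3
  [30] ####. => .  t=4,i=4
  [29] ###.# => .  t=0,i=4
  [28] ###.. => .  t=2,i=5
  [27] ##.## => .  t=0,i=5
  [26] ##.#. => .  t=0,i=14
  [25] ##..# => #  t=2,i=16
  [24] ##... => #  t=0,i=8
  [23] #.### => .  t=2,i=3
  [22] #.##. => .  t=0,i=6
  [21] #.#.# => .  t=0,i=15
  [20] #.#.. => #  t=0,i=17
  [19] #..## => .  t=0,i=1
  [18] #..#. => .  t=5,i=9
  [17] #...# => .  t=4,i=9
  [16] #.... => .  t=0,i=9
  [15] .#### => #  t=4,i=2
  [14] .###. => .  t=0,i=3
  [13] .##.# => .  t=0,i=13
  [12] .##.. => #  t=0,i=7
  [11] .#.## => #  t=3,i=7
  [10] .#.#. => .  t=0,i=16
  [9] .#..# => #  t=0,i=0
  [8] .#... => .  t=1,i=11
  [7] ..### => .  t=0,i=2
  [6] ..##. => .  t=0,i=12
  [5] ..#.# => .  t=3,i=6
  [4] ..#.. => .  t=2,i=10
  [3] ...## => .  t=0,i=11
  [2] ...#. => #  t=2,i=9
  [1] ....# => #  t=0,i=10
  [0] ..... => #  t=1,i=3
  bits 00000011000100001001101000000111 = 51419655

51419655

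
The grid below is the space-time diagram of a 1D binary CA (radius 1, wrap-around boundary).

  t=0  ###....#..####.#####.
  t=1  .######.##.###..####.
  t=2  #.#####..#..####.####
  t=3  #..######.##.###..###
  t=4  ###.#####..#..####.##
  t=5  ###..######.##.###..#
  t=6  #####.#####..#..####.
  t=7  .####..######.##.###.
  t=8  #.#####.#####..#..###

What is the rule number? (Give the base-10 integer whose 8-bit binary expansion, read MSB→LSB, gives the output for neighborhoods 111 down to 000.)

  ### -> #   bit 7 = 1  t=0,i=1
  ##. -> #   bit 6 = 1  t=0,i=2
  #.# -> .   bit 5 = 0  t=0,i=14
  #.. -> #   bit 4 = 1  t=0,i=3
  .## -> .   bit 3 = 0  t=0,i=0
  .#. -> .   bit 2 = 0  t=0,i=7
  ..# -> #   bit 1 = 1  t=0,i=6
  ... -> #   bit 0 = 1  t=0,i=4
  bits 11010011 = 211

211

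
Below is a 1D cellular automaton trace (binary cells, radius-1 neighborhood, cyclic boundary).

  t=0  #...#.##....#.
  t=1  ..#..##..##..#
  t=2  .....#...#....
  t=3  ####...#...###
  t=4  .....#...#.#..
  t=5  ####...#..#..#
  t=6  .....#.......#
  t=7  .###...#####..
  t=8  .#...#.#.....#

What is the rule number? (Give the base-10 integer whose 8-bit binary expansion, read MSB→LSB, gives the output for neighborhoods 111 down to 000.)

41

  [7] ### => .  t=3,i=0
  [6] ##. => .  t=0,i=7
  [5] #.# => #  t=0,i=5
  [4] #.. => .  t=0,i=1
  [3] .## => #  t=0,i=6
  [2] .#. => .  t=0,i=0
  [1] ..# => .  t=0,i=3
  [0] ... => #  t=0,i=2
  bits 00101001 = 41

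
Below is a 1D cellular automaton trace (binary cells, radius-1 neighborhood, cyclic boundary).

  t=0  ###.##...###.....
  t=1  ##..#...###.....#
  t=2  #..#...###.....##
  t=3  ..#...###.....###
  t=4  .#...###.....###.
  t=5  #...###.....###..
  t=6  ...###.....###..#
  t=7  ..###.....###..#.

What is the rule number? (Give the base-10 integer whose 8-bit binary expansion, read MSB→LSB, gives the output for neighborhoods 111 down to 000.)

  [7] ### => #  t=0,i=1
  [6] ##. => .  t=0,i=2
  [5] #.# => .  t=0,i=3
  [4] #.. => .  t=0,i=6
  [3] .## => #  t=0,i=0
  [2] .#. => .  t=1,i=4
  [1] ..# => #  t=0,i=8
  [0] ... => .  t=0,i=7
  bits 10001010 = 138

138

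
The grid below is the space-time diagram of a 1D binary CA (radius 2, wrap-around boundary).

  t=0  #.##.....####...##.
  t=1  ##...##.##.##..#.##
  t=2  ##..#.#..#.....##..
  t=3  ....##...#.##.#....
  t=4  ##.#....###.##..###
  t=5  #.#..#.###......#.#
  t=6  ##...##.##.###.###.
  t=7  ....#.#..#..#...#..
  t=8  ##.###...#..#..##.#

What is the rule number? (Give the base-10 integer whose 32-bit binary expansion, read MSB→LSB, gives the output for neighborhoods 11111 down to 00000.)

  ##### -> #   bit 31 = 1  t=4,i=18
  ####. -> #   bit 30 = 1  t=0,i=11
  ###.# -> .   bit 29 = 0  t=4,i=1
  ###.. -> #   bit 28 = 1  t=0,i=12
  ##.## -> .   bit 27 = 0  t=1,i=7
  ##.#. -> #   bit 26 = 1  t=0,i=18
  ##..# -> .   bit 25 = 0  t=1,i=13
  ##... -> .   bit 24 = 0  t=0,i=4
  #.### -> .   bit 23 = 0  t=1,i=17
  #.##. -> .   bit 22 = 0  t=0,i=2
  #.#.# -> #   bit 21 = 1  t=0,i=0
  #.#.. -> .   bit 20 = 0  t=2,i=6
  #..## -> .   bit 19 = 0  t=2,i=18
  #..#. -> .   bit 18 = 0  t=1,i=14
  #...# -> .   bit 17 = 0  t=0,i=14
  #.... -> #   bit 16 = 1  t=0,i=5
  .#### -> .   bit 15 = 0  t=0,i=10
  .###. -> #   bit 14 = 1  t=4,i=9
  .##.# -> #   bit 13 = 1  t=0,i=17
  .##.. -> .   bit 12 = 0  t=0,i=3
  .#.## -> #   bit 11 = 1  t=0,i=1
  .#.#. -> #   bit 10 = 1  t=2,i=5
  .#..# -> .   bit 9 = 0  t=2,i=7
  .#... -> .   bit 8 = 0  t=2,i=10
  ..### -> #   bit 7 = 1  t=0,i=9
  ..##. -> .   bit 6 = 0  t=0,i=16
  ..#.# -> #   bit 5 = 1  t=1,i=15
  ..#.. -> #   bit 4 = 1  t=2,i=9
  ...## -> #   bit 3 = 1  t=0,i=8
  ...#. -> #   bit 2 = 1  t=3,i=8
  ....# -> .   bit 1 = 0  t=0,i=7
  ..... -> #   bit 0 = 1  t=0,i=6
  bits 11010100001000010110110010111101 = 3558960317

3558960317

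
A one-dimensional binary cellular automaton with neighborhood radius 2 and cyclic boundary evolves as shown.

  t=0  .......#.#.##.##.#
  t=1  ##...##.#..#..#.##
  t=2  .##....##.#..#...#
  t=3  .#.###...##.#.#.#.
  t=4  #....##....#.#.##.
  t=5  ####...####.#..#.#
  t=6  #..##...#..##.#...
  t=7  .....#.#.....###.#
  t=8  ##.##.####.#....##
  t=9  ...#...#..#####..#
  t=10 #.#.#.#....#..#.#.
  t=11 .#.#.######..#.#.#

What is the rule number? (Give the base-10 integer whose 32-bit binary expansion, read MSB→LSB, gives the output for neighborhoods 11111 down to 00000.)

  ##### -> .   bit 31 = 0  t=5,i=1
  ####. -> .   bit 30 = 0  t=1,i=0
  ###.# -> .   bit 29 = 0  t=5,i=10
  ###.. -> #   bit 28 = 1  t=1,i=1
  ##.## -> .   bit 27 = 0  t=0,i=13
  ##.#. -> #   bit 26 = 1  t=0,i=16
  ##..# -> .   bit 25 = 0  t=9,i=15
  ##... -> #   bit 24 = 1  t=1,i=2
  #.### -> .   bit 23 = 0  t=1,i=16
  #.##. -> #   bit 22 = 1  t=0,i=11
  #.#.# -> .   bit 21 = 0  t=0,i=9
  #.#.. -> #   bit 20 = 1  t=0,i=17
  #..## -> .   bit 19 = 0  t=6,i=2
  #..#. -> #   bit 18 = 1  t=1,i=10
  #...# -> .   bit 17 = 0  t=1,i=3
  #.... -> #   bit 16 = 1  t=0,i=1
  .#### -> #   bit 15 = 1  t=1,i=17
  .###. -> .   bit 14 = 0  t=3,i=4
  .##.# -> .   bit 13 = 0  t=0,i=12
  .##.. -> .   bit 12 = 0  t=2,i=2
  .#.## -> .   bit 11 = 0  t=0,i=10
  .#.#. -> #   bit 10 = 1  t=0,i=8
  .#..# -> .   bit 9 = 0  t=1,i=9
  .#... -> #   bit 8 = 1  t=0,i=0
  ..### -> .   bit 7 = 0  t=5,i=7
  ..##. -> .   bit 6 = 0  t=1,i=5
  ..#.# -> .   bit 5 = 0  t=0,i=7
  ..#.. -> .   bit 4 = 0  t=1,i=11
  ...## -> .   bit 3 = 0  t=1,i=4
  ...#. -> #   bit 2 = 1  t=0,i=6
  ....# -> #   bit 1 = 1  t=0,i=5
  ..... -> .   bit 0 = 0  t=0,i=2
  bits 00010101010101011000010100000110 = 357926150

357926150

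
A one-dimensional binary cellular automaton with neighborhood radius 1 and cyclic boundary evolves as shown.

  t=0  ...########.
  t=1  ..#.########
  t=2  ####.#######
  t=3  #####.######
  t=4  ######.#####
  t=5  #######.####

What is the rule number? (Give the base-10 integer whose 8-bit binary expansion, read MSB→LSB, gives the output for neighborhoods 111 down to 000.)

246

  ### -> #   bit 7 = 1  t=0,i=4
  ##. -> #   bit 6 = 1  t=0,i=10
  #.# -> #   bit 5 = 1  t=1,i=3
  #.. -> #   bit 4 = 1  t=0,i=11
  .## -> .   bit 3 = 0  t=0,i=3
  .#. -> #   bit 2 = 1  t=1,i=2
  ..# -> #   bit 1 = 1  t=0,i=2
  ... -> .   bit 0 = 0  t=0,i=0
  bits 11110110 = 246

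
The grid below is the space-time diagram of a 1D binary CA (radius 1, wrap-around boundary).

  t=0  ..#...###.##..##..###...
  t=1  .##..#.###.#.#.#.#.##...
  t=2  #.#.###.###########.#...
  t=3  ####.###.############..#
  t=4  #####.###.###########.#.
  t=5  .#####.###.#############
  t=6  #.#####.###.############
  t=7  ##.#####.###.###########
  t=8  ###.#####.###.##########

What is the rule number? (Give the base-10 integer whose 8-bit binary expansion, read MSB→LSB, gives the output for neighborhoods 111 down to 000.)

  [7] ### => #  t=0,i=7
  [6] ##. => #  t=0,i=8
  [5] #.# => #  t=0,i=9
  [4] #.. => .  t=0,i=3
  [3] .## => .  t=0,i=6
  [2] .#. => #  t=0,i=2
  [1] ..# => #  t=0,i=1
  [0] ... => .  t=0,i=0
  bits 11100110 = 230

230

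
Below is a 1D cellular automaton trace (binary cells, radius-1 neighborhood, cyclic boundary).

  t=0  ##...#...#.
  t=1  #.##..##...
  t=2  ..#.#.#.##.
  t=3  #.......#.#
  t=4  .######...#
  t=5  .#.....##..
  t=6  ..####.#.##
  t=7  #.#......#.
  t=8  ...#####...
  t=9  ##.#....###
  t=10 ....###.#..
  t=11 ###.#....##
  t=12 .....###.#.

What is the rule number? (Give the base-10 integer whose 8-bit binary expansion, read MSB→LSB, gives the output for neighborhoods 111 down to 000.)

25

  [7] ### => .  t=4,i=2
  [6] ##. => .  t=0,i=1
  [5] #.# => .  t=0,i=10
  [4] #.. => #  t=0,i=2
  [3] .## => #  t=0,i=0
  [2] .#. => .  t=0,i=5
  [1] ..# => .  t=0,i=4
  [0] ... => #  t=0,i=3
  bits 00011001 = 25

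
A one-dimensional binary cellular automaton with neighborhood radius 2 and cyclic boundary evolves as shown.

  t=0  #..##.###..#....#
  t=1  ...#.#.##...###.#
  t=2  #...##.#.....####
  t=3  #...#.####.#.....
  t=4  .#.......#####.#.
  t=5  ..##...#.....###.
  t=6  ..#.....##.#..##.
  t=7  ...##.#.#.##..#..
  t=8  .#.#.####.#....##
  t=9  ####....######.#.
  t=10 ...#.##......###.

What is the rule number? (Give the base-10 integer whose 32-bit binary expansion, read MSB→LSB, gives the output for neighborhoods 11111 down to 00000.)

  #####|.  b31=0 t=2,i=15
  ####.|.  b30=0 t=2,i=16
  ###.#|#  b29=1 t=1,i=14
  ###..|#  b28=1 t=0,i=8
  ##.##|#  b27=1 t=0,i=5
  ##.#.|#  b26=1 t=1,i=15
  ##..#|.  b25=0 t=0,i=1
  ##...|.  b24=0 t=1,i=9
  #.###|.  b23=0 t=0,i=6
  #.##.|#  b22=1 t=1,i=7
  #.#.#|#  b21=1 t=1,i=5
  #.#..|#  b20=1 t=1,i=16
  #..##|.  b19=0 t=0,i=2
  #..#.|.  b18=0 t=0,i=10
  #...#|.  b17=0 t=1,i=1
  #....|#  b16=1 t=0,i=13
  .####|.  b15=0 t=2,i=14
  .###.|#  b14=1 t=0,i=7
  .##.#|.  b13=0 t=0,i=4
  .##..|.  b12=0 t=0,i=0
  .#.##|.  b11=0 t=1,i=6
  .#.#.|#  b10=1 t=1,i=4
  .#..#|.  b9=0 t=4,i=16
  .#...|#  b8=1 t=0,i=12
  ..###|.  b7=0 t=1,i=12
  ..##.|#  b6=1 t=0,i=3
  ..#.#|.  b5=0 t=1,i=3
  ..#..|.  b4=0 t=0,i=11
  ...##|.  b3=0 t=0,i=15
  ...#.|.  b2=0 t=1,i=2
  ....#|#  b1=1 t=0,i=14
  .....|.  b0=0 t=2,i=10
  bits 00111100011100010100010101000010 = 1014056258

1014056258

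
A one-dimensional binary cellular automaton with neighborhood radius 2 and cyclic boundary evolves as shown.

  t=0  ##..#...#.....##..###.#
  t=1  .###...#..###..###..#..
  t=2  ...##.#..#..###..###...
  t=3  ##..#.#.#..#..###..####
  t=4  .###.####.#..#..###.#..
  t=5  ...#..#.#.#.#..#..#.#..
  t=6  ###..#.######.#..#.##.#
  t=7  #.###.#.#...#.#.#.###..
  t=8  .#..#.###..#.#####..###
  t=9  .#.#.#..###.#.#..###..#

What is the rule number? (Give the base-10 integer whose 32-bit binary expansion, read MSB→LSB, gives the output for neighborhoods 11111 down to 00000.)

  ##### -> .   bit 31 = 0  t=3,i=21
  ####. -> .   bit 30 = 0  t=3,i=0
  ###.# -> #   bit 29 = 1  t=0,i=20
  ###.. -> #   bit 28 = 1  t=0,i=1
  ##.## -> .   bit 27 = 0  t=0,i=21
  ##.#. -> .   bit 26 = 0  t=2,i=5
  ##..# -> #   bit 25 = 1  t=0,i=2
  ##... -> #   bit 24 = 1  t=1,i=4
  #.### -> .   bit 23 = 0  t=0,i=22
  #.##. -> #   bit 22 = 1  t=6,i=19
  #.#.# -> #   bit 21 = 1  t=3,i=6
  #.#.. -> #   bit 20 = 1  t=2,i=6
  #..## -> #   bit 19 = 1  t=0,i=17
  #..#. -> #   bit 18 = 1  t=0,i=3
  #...# -> .   bit 17 = 0  t=0,i=6
  #.... -> #   bit 16 = 1  t=0,i=10
  .#### -> #   bit 15 = 1  t=3,i=20
  .###. -> .   bit 14 = 0  t=0,i=0
  .##.# -> #   bit 13 = 1  t=2,i=4
  .##.. -> #   bit 12 = 1  t=0,i=15
  .#.## -> #   bit 11 = 1  t=6,i=6
  .#.#. -> #   bit 10 = 1  t=3,i=5
  .#..# -> .   bit 9 = 0  t=1,i=8
  .#... -> .   bit 8 = 0  t=0,i=5
  ..### -> .   bit 7 = 0  t=0,i=18
  ..##. -> .   bit 6 = 0  t=0,i=14
  ..#.# -> .   bit 5 = 0  t=3,i=4
  ..#.. -> .   bit 4 = 0  t=0,i=4
  ...## -> .   bit 3 = 0  t=0,i=13
  ...#. -> #   bit 2 = 1  t=0,i=7
  ....# -> #   bit 1 = 1  t=0,i=12
  ..... -> #   bit 0 = 1  t=0,i=11
  bits 00110011011111011011110000000111 = 863878151

863878151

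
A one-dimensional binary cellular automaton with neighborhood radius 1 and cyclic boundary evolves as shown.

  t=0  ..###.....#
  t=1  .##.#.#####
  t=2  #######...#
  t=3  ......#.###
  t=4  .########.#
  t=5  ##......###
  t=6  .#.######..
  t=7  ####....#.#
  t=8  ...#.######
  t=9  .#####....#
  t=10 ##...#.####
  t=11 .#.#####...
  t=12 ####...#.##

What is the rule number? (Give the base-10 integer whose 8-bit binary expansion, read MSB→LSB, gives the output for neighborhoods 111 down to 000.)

  [7] ### => .  t=0,i=3
  [6] ##. => #  t=0,i=4
  [5] #.# => #  t=1,i=0
  [4] #.. => .  t=0,i=0
  [3] .## => #  t=0,i=2
  [2] .#. => #  t=0,i=10
  [1] ..# => #  t=0,i=1
  [0] ... => #  t=0,i=6
  bits 01101111 = 111

111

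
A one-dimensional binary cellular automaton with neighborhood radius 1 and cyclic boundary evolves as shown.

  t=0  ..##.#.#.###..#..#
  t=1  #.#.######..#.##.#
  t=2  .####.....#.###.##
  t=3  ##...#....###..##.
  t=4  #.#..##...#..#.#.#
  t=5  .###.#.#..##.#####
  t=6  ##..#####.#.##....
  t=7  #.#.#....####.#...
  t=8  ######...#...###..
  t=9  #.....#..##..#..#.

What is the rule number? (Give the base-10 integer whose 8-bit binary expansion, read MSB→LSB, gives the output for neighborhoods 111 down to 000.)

60

  [7] ### => .  t=0,i=10
  [6] ##. => .  t=0,i=3
  [5] #.# => #  t=0,i=4
  [4] #.. => #  t=0,i=0
  [3] .## => #  t=0,i=2
  [2] .#. => #  t=0,i=5
  [1] ..# => .  t=0,i=1
  [0] ... => .  t=2,i=6
  bits 00111100 = 60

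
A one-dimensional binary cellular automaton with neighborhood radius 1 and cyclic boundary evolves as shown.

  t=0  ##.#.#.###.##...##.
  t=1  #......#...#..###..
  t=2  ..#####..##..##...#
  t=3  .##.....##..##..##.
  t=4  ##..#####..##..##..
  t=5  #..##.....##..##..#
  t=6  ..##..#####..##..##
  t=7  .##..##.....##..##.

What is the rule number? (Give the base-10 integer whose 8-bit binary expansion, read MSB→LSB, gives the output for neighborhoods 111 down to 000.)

11

  ###|.  b7=0 t=0,i=8
  ##.|.  b6=0 t=0,i=1
  #.#|.  b5=0 t=0,i=2
  #..|.  b4=0 t=0,i=13
  .##|#  b3=1 t=0,i=0
  .#.|.  b2=0 t=0,i=3
  ..#|#  b1=1 t=0,i=15
  ...|#  b0=1 t=0,i=14
  bits 00001011 = 11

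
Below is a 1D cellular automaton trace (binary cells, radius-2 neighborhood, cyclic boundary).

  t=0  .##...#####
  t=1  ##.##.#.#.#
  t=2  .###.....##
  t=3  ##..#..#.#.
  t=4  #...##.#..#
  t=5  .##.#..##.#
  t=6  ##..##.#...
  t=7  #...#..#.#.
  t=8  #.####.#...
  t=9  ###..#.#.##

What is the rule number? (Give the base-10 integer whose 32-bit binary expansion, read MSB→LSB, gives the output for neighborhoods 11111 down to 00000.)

  ##### -> #   bit 31 = 1  t=0,i=8
  ####. -> .   bit 30 = 0  t=0,i=9
  ###.# -> #   bit 29 = 1  t=0,i=10
  ###.. -> .   bit 28 = 0  t=2,i=3
  ##.## -> #   bit 27 = 1  t=0,i=0
  ##.#. -> .   bit 26 = 0  t=1,i=5
  ##..# -> .   bit 25 = 0  t=3,i=2
  ##... -> #   bit 24 = 1  t=0,i=3
  #.### -> #   bit 23 = 1  t=1,i=10
  #.##. -> #   bit 22 = 1  t=0,i=1
  #.#.# -> .   bit 21 = 0  t=1,i=6
  #.#.. -> #   bit 20 = 1  t=4,i=7
  #..## -> .   bit 19 = 0  t=4,i=9
  #..#. -> .   bit 18 = 0  t=3,i=3
  #...# -> #   bit 17 = 1  t=0,i=4
  #.... -> .   bit 16 = 0  t=2,i=5
  .#### -> .   bit 15 = 0  t=0,i=7
  .###. -> .   bit 14 = 0  t=1,i=0
  .##.# -> .   bit 13 = 0  t=1,i=4
  .##.. -> .   bit 12 = 0  t=0,i=2
  .#.## -> #   bit 11 = 1  t=1,i=9
  .#.#. -> .   bit 10 = 0  t=1,i=7
  .#..# -> #   bit 9 = 1  t=3,i=5
  .#... -> .   bit 8 = 0  t=6,i=8
  ..### -> #   bit 7 = 1  t=0,i=6
  ..##. -> #   bit 6 = 1  t=2,i=9
  ..#.# -> #   bit 5 = 1  t=3,i=7
  ..#.. -> #   bit 4 = 1  t=3,i=4
  ...## -> .   bit 3 = 0  t=0,i=5
  ...#. -> #   bit 2 = 1  t=7,i=3
  ....# -> #   bit 1 = 1  t=2,i=7
  ..... -> .   bit 0 = 0  t=2,i=6
  bits 10101001110100100000101011110110 = 2849114870

2849114870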